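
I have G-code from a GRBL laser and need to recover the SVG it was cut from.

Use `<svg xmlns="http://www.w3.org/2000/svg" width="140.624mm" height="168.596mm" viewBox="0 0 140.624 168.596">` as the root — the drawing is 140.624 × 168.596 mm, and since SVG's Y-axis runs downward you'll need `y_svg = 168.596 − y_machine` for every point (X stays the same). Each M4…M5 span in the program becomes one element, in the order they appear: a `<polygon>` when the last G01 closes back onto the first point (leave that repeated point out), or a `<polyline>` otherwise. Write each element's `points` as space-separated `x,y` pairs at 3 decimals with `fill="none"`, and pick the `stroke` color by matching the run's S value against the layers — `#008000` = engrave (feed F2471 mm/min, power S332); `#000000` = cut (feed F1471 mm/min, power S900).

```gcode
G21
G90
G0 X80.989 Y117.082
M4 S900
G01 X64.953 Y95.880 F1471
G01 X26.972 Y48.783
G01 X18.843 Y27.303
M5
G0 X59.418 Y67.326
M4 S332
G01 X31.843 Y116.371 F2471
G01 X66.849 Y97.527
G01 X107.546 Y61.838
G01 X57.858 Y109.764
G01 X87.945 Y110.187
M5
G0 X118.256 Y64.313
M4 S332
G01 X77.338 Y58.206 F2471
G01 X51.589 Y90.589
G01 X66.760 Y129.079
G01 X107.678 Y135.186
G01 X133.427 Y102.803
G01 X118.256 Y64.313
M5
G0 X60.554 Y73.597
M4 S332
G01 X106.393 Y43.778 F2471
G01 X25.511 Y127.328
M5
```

Each laser-on run becomes one SVG element. Flip Y back into SVG space with y_svg = 168.596 − y_machine.

Run 1: S900 ⇒ cut layer `#000000`. The run is open, so emit a `<polyline>` with points (Y-flipped): 80.989,51.514 64.953,72.716 26.972,119.813 18.843,141.293.

Run 2: the run's S332 means `#008000` (engrave). The run is open, so emit a `<polyline>` with points (Y-flipped): 59.418,101.270 31.843,52.225 66.849,71.069 107.546,106.758 57.858,58.832 87.945,58.409.

Run 3: power S332 maps to stroke `#008000` (engrave). The run returns to its start, so emit a `<polygon>` with points (Y-flipped): 118.256,104.283 77.338,110.390 51.589,78.007 66.760,39.517 107.678,33.410 133.427,65.793.

Run 4: the run's S332 means `#008000` (engrave). The run is open, so emit a `<polyline>` with points (Y-flipped): 60.554,94.999 106.393,124.818 25.511,41.268.

<svg xmlns="http://www.w3.org/2000/svg" width="140.624mm" height="168.596mm" viewBox="0 0 140.624 168.596">
  <polyline points="80.989,51.514 64.953,72.716 26.972,119.813 18.843,141.293" fill="none" stroke="#000000"/>
  <polyline points="59.418,101.270 31.843,52.225 66.849,71.069 107.546,106.758 57.858,58.832 87.945,58.409" fill="none" stroke="#008000"/>
  <polygon points="118.256,104.283 77.338,110.390 51.589,78.007 66.760,39.517 107.678,33.410 133.427,65.793" fill="none" stroke="#008000"/>
  <polyline points="60.554,94.999 106.393,124.818 25.511,41.268" fill="none" stroke="#008000"/>
</svg>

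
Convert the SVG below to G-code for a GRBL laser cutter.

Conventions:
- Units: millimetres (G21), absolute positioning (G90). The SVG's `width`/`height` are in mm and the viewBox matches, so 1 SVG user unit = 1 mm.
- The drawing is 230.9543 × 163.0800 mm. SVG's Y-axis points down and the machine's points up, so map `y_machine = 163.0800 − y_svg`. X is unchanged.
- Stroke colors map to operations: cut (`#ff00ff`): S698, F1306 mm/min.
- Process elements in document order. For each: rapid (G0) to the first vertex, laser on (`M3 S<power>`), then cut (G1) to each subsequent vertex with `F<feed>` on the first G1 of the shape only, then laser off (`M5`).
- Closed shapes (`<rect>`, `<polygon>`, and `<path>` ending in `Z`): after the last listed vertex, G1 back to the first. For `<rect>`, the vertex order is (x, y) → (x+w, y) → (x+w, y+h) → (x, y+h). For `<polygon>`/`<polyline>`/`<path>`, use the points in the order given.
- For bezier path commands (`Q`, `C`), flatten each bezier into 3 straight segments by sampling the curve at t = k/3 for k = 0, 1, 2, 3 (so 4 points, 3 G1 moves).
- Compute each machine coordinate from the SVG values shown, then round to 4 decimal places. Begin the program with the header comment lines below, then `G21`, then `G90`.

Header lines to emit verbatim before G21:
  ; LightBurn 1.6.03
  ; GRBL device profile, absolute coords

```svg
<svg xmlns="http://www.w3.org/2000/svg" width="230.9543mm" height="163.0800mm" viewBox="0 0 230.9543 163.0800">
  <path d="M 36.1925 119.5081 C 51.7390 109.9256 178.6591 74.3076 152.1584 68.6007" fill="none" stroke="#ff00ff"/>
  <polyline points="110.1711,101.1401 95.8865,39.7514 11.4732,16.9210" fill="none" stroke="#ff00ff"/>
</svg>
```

1 u = 1 mm; y_m = 163.0800 − y.

[1] `<path>` cubic bezier, #ff00ff→cut S698 F1306: (36.1925,43.5719) → (79.0563,59.7608) → (137.3260,80.8741) → (152.1584,94.4793)

[2] `<polyline>` open polyline, #ff00ff→cut S698 F1306: (110.1711,61.9399) → (95.8865,123.3286) → (11.4732,146.1590)

; LightBurn 1.6.03
; GRBL device profile, absolute coords
G21
G90
G0 X36.1925 Y43.5719
M3 S698
G1 X79.0563 Y59.7608 F1306
G1 X137.3260 Y80.8741
G1 X152.1584 Y94.4793
M5
G0 X110.1711 Y61.9399
M3 S698
G1 X95.8865 Y123.3286 F1306
G1 X11.4732 Y146.1590
M5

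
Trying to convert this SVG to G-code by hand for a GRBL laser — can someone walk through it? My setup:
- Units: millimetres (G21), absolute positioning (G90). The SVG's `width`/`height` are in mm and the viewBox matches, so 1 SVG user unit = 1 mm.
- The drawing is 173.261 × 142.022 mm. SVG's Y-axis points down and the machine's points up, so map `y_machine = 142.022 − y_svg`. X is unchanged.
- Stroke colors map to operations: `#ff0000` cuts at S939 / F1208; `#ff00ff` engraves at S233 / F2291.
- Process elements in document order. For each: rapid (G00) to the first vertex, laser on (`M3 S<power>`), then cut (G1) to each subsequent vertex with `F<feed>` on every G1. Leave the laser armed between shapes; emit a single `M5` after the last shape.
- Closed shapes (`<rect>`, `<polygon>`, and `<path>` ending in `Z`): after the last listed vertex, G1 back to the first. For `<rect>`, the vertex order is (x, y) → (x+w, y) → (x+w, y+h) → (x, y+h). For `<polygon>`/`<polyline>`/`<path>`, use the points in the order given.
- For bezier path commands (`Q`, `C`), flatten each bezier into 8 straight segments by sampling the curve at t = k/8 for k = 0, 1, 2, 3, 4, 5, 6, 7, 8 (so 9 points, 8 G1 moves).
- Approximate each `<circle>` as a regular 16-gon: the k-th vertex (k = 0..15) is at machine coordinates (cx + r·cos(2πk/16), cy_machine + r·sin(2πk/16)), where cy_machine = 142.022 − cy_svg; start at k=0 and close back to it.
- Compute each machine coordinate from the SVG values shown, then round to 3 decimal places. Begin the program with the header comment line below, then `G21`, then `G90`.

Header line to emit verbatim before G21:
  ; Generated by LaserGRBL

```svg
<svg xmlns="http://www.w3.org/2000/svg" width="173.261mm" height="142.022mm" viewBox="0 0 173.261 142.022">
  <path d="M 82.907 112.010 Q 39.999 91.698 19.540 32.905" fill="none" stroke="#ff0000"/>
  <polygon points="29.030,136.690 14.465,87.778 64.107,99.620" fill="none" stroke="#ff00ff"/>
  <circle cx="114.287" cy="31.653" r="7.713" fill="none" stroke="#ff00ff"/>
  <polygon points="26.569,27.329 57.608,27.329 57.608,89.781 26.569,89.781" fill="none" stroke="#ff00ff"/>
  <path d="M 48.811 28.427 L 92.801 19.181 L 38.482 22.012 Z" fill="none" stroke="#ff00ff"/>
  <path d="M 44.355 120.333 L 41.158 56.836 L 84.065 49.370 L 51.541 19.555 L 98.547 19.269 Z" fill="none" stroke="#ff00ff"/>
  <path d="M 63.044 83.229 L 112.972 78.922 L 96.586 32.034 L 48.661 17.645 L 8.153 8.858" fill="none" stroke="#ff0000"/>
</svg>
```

; Generated by LaserGRBL
G21
G90
G00 X82.907 Y30.012
M3 S939
G1 X72.531 Y35.691 F1208
G1 X62.856 Y42.573 F1208
G1 X53.883 Y50.657 F1208
G1 X45.611 Y59.944 F1208
G1 X38.041 Y70.434 F1208
G1 X31.173 Y82.126 F1208
G1 X25.006 Y95.020 F1208
G1 X19.540 Y109.117 F1208
G00 X29.030 Y5.332
M3 S233
G1 X14.465 Y54.244 F2291
G1 X64.107 Y42.402 F2291
G1 X29.030 Y5.332 F2291
G00 X122.000 Y110.369
M3 S233
G1 X121.413 Y113.321 F2291
G1 X119.741 Y115.823 F2291
G1 X117.239 Y117.495 F2291
G1 X114.287 Y118.082 F2291
G1 X111.335 Y117.495 F2291
G1 X108.833 Y115.823 F2291
G1 X107.161 Y113.321 F2291
G1 X106.574 Y110.369 F2291
G1 X107.161 Y107.417 F2291
G1 X108.833 Y104.915 F2291
G1 X111.335 Y103.243 F2291
G1 X114.287 Y102.656 F2291
G1 X117.239 Y103.243 F2291
G1 X119.741 Y104.915 F2291
G1 X121.413 Y107.417 F2291
G1 X122.000 Y110.369 F2291
G00 X26.569 Y114.693
M3 S233
G1 X57.608 Y114.693 F2291
G1 X57.608 Y52.241 F2291
G1 X26.569 Y52.241 F2291
G1 X26.569 Y114.693 F2291
G00 X48.811 Y113.595
M3 S233
G1 X92.801 Y122.841 F2291
G1 X38.482 Y120.010 F2291
G1 X48.811 Y113.595 F2291
G00 X44.355 Y21.689
M3 S233
G1 X41.158 Y85.186 F2291
G1 X84.065 Y92.652 F2291
G1 X51.541 Y122.467 F2291
G1 X98.547 Y122.753 F2291
G1 X44.355 Y21.689 F2291
G00 X63.044 Y58.793
M3 S939
G1 X112.972 Y63.100 F1208
G1 X96.586 Y109.988 F1208
G1 X48.661 Y124.377 F1208
G1 X8.153 Y133.164 F1208
M5

1 u = 1 mm; y_m = 142.022 − y.

[1] `<path>` quadratic bezier, #ff0000→cut S939 F1208: (82.907,30.012) → (72.531,35.691) → (62.856,42.573) → (53.883,50.657) → (45.611,59.944) → (38.041,70.434) → (31.173,82.126) → (25.006,95.020) → (19.540,109.117)

[2] `<polygon>` regular polygon, #ff00ff→engrave S233 F2291: (29.030,5.332) → (14.465,54.244) → (64.107,42.402) → (29.030,5.332) (closed)

[3] `<circle>` circle, #ff00ff→engrave S233 F2291: (122.000,110.369) → (121.413,113.321) → (119.741,115.823) → (117.239,117.495) → (114.287,118.082) → (111.335,117.495) → (108.833,115.823) → (107.161,113.321) → (106.574,110.369) → (107.161,107.417) → (108.833,104.915) → (111.335,103.243) → (114.287,102.656) → (117.239,103.243) → (119.741,104.915) → (121.413,107.417) → (122.000,110.369) (closed)

[4] `<polygon>` rectangle, #ff00ff→engrave S233 F2291: (26.569,114.693) → (57.608,114.693) → (57.608,52.241) → (26.569,52.241) → (26.569,114.693) (closed)

[5] `<path>` closed polygon, #ff00ff→engrave S233 F2291: (48.811,113.595) → (92.801,122.841) → (38.482,120.010) → (48.811,113.595) (closed)

[6] `<path>` closed polygon, #ff00ff→engrave S233 F2291: (44.355,21.689) → (41.158,85.186) → (84.065,92.652) → (51.541,122.467) → (98.547,122.753) → (44.355,21.689) (closed)

[7] `<path>` open polyline, #ff0000→cut S939 F1208: (63.044,58.793) → (112.972,63.100) → (96.586,109.988) → (48.661,124.377) → (8.153,133.164)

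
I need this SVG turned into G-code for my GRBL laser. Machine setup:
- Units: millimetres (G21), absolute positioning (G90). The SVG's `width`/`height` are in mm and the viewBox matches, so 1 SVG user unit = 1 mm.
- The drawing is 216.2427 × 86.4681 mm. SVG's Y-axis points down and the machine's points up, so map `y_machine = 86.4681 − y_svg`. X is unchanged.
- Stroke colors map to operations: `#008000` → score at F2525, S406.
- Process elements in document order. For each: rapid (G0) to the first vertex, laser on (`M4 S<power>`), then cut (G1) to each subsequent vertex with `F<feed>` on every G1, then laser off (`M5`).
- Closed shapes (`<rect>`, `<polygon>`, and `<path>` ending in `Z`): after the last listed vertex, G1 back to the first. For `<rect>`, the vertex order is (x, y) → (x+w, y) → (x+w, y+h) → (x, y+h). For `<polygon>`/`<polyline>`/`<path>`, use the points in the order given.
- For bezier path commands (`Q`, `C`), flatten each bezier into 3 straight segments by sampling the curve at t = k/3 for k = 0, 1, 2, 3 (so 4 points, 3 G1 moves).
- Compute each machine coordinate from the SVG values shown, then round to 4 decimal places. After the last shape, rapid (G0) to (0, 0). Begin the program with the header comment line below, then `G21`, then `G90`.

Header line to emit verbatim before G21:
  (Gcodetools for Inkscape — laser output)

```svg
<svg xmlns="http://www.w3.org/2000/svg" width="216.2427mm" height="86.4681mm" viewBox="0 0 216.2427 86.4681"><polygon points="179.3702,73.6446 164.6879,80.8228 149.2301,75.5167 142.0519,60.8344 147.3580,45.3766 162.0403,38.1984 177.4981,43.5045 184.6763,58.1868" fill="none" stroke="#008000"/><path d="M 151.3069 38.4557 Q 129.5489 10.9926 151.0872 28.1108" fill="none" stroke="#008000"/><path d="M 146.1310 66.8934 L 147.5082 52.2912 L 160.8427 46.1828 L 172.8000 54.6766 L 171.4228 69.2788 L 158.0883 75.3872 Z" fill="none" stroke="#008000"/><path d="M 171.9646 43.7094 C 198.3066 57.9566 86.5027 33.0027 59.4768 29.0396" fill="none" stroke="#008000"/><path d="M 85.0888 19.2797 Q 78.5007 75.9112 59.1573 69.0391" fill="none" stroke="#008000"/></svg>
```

(Gcodetools for Inkscape — laser output)
G21
G90
G0 X179.3702 Y12.8235
M4 S406
G1 X164.6879 Y5.6453 F2525
G1 X149.2301 Y10.9514 F2525
G1 X142.0519 Y25.6337 F2525
G1 X147.3580 Y41.0915 F2525
G1 X162.0403 Y48.2697 F2525
G1 X177.4981 Y42.9636 F2525
G1 X184.6763 Y28.2813 F2525
G1 X179.3702 Y12.8235 F2525
M5
G0 X151.3069 Y48.0124
M4 S406
G1 X141.6123 Y61.3677 F2525
G1 X141.5390 Y64.8160 F2525
G1 X151.0872 Y58.3573 F2525
M5
G0 X146.1310 Y19.5747
M4 S406
G1 X147.5082 Y34.1769 F2525
G1 X160.8427 Y40.2853 F2525
G1 X172.8000 Y31.7915 F2525
G1 X171.4228 Y17.1893 F2525
G1 X158.0883 Y11.0809 F2525
G1 X146.1310 Y19.5747 F2525
M5
G0 X171.9646 Y42.7587
M4 S406
G1 X160.5144 Y39.3492 F2525
G1 X106.5056 Y48.6978 F2525
G1 X59.4768 Y57.4285 F2525
M5
G0 X85.0888 Y67.1884
M4 S406
G1 X79.2795 Y36.4900 F2525
G1 X70.6356 Y19.9036 F2525
G1 X59.1573 Y17.4290 F2525
M5
G0 X0.0000 Y0.0000

Since the viewBox matches the mm dimensions, user units are millimetres directly. The only transform is the Y-flip y_m = 86.4681 − y_svg.

Shape 1 is a regular polygon drawn with `<polygon>`. Its stroke #008000 means score at S406, F2525. After flipping Y the toolpath is (179.3702,12.8235) → (164.6879,5.6453) → (149.2301,10.9514) → (142.0519,25.6337) → (147.3580,41.0915) → (162.0403,48.2697) → (177.4981,42.9636) → (184.6763,28.2813) → (179.3702,12.8235), returning to the start.

Shape 2 is a quadratic bezier drawn with `<path>`. Its stroke #008000 means score at S406, F2525. After flipping Y the toolpath is (151.3069,48.0124) → (141.6123,61.3677) → (141.5390,64.8160) → (151.0872,58.3573).

Shape 3 is a regular polygon drawn with `<path>`. Its stroke #008000 means score at S406, F2525. After flipping Y the toolpath is (146.1310,19.5747) → (147.5082,34.1769) → (160.8427,40.2853) → (172.8000,31.7915) → (171.4228,17.1893) → (158.0883,11.0809) → (146.1310,19.5747), returning to the start.

Shape 4 is a cubic bezier drawn with `<path>`. Its stroke #008000 means score at S406, F2525. After flipping Y the toolpath is (171.9646,42.7587) → (160.5144,39.3492) → (106.5056,48.6978) → (59.4768,57.4285).

Shape 5 is a quadratic bezier drawn with `<path>`. Its stroke #008000 means score at S406, F2525. After flipping Y the toolpath is (85.0888,67.1884) → (79.2795,36.4900) → (70.6356,19.9036) → (59.1573,17.4290).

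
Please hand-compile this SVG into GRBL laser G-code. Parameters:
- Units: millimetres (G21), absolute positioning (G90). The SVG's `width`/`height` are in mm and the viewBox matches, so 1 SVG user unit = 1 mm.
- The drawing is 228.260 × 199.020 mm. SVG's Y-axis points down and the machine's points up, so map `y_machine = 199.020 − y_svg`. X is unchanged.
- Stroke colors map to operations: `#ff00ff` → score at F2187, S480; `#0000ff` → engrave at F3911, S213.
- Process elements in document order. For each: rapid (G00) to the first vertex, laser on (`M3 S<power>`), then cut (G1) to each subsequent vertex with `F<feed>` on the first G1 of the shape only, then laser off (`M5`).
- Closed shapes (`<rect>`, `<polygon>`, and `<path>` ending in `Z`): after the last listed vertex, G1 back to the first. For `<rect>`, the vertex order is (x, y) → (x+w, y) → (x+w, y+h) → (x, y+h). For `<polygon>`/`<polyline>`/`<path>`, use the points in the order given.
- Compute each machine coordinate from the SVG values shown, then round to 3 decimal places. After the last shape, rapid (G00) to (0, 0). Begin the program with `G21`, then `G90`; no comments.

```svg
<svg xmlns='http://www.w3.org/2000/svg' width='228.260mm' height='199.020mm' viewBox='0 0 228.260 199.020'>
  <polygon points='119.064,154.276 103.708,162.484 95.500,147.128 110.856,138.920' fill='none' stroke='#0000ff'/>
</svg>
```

viewBox `0 0 228.260 199.020` with mm width/height → 1 unit = 1 mm. Flip: y_m = 199.020 − y_svg.

**Shape 1** — `<polygon>` regular polygon, stroke `#0000ff` → engrave (S213, F3911). Machine vertices: (119.064,44.744) → (103.708,36.536) → (95.500,51.892) → (110.856,60.100) → (119.064,44.744). Closed: final G1 returns to the first vertex.

G21
G90
G00 X119.064 Y44.744
M3 S213
G1 X103.708 Y36.536 F3911
G1 X95.500 Y51.892
G1 X110.856 Y60.100
G1 X119.064 Y44.744
M5
G00 X0.000 Y0.000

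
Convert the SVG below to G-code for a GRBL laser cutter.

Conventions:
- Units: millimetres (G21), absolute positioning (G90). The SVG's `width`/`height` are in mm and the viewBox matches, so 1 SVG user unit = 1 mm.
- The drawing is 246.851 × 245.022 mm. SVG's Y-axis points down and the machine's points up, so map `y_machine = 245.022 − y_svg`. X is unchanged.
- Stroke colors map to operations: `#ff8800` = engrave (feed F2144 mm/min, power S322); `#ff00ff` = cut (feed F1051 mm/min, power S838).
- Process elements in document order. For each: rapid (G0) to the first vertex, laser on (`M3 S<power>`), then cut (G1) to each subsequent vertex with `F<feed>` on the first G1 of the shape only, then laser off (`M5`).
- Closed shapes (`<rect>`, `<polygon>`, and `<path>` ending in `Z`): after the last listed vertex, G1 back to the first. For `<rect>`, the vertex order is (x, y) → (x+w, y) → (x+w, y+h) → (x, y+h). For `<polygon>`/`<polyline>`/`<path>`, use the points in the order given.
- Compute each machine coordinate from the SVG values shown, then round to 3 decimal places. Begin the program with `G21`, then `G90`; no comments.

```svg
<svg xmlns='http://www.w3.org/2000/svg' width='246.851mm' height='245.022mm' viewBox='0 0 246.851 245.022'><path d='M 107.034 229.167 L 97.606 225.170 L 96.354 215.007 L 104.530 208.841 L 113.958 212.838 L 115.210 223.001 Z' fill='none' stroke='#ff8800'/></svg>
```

G21
G90
G0 X107.034 Y15.855
M3 S322
G1 X97.606 Y19.852 F2144
G1 X96.354 Y30.015
G1 X104.530 Y36.181
G1 X113.958 Y32.184
G1 X115.210 Y22.021
G1 X107.034 Y15.855
M5

1 u = 1 mm; y_m = 245.022 − y.

[1] `<path>` regular polygon, #ff8800→engrave S322 F2144: (107.034,15.855) → (97.606,19.852) → (96.354,30.015) → (104.530,36.181) → (113.958,32.184) → (115.210,22.021) → (107.034,15.855) (closed)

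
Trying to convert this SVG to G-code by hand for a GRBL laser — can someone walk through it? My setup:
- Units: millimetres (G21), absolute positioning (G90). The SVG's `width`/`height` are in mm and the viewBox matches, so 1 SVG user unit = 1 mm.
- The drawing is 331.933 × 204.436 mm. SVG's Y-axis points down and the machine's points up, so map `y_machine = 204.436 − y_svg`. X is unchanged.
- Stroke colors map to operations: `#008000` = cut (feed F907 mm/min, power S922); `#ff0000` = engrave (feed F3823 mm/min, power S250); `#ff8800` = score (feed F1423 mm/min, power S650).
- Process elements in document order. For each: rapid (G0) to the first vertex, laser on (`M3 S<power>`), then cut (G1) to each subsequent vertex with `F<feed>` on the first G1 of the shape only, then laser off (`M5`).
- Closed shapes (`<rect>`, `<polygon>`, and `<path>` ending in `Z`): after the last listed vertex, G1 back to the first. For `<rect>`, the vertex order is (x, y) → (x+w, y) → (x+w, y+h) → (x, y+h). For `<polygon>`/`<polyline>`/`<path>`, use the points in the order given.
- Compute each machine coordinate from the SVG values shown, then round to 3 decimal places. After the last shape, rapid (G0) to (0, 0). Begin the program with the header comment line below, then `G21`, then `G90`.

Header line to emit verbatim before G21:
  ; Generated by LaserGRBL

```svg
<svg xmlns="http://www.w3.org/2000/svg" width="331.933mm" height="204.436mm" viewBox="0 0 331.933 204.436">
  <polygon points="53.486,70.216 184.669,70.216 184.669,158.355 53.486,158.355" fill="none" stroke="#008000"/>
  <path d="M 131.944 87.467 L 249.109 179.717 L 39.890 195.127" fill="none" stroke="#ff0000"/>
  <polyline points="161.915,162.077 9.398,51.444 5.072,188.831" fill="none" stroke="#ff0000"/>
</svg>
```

Since the viewBox matches the mm dimensions, user units are millimetres directly. The only transform is the Y-flip y_m = 204.436 − y_svg.

Shape 1 is a rectangle drawn with `<polygon>`. Its stroke #008000 means cut at S922, F907. After flipping Y the toolpath is (53.486,134.220) → (184.669,134.220) → (184.669,46.081) → (53.486,46.081) → (53.486,134.220), returning to the start.

Shape 2 is a open polyline drawn with `<path>`. Its stroke #ff0000 means engrave at S250, F3823. After flipping Y the toolpath is (131.944,116.969) → (249.109,24.719) → (39.890,9.309).

Shape 3 is a open polyline drawn with `<polyline>`. Its stroke #ff0000 means engrave at S250, F3823. After flipping Y the toolpath is (161.915,42.359) → (9.398,152.992) → (5.072,15.605).

; Generated by LaserGRBL
G21
G90
G0 X53.486 Y134.220
M3 S922
G1 X184.669 Y134.220 F907
G1 X184.669 Y46.081
G1 X53.486 Y46.081
G1 X53.486 Y134.220
M5
G0 X131.944 Y116.969
M3 S250
G1 X249.109 Y24.719 F3823
G1 X39.890 Y9.309
M5
G0 X161.915 Y42.359
M3 S250
G1 X9.398 Y152.992 F3823
G1 X5.072 Y15.605
M5
G0 X0.000 Y0.000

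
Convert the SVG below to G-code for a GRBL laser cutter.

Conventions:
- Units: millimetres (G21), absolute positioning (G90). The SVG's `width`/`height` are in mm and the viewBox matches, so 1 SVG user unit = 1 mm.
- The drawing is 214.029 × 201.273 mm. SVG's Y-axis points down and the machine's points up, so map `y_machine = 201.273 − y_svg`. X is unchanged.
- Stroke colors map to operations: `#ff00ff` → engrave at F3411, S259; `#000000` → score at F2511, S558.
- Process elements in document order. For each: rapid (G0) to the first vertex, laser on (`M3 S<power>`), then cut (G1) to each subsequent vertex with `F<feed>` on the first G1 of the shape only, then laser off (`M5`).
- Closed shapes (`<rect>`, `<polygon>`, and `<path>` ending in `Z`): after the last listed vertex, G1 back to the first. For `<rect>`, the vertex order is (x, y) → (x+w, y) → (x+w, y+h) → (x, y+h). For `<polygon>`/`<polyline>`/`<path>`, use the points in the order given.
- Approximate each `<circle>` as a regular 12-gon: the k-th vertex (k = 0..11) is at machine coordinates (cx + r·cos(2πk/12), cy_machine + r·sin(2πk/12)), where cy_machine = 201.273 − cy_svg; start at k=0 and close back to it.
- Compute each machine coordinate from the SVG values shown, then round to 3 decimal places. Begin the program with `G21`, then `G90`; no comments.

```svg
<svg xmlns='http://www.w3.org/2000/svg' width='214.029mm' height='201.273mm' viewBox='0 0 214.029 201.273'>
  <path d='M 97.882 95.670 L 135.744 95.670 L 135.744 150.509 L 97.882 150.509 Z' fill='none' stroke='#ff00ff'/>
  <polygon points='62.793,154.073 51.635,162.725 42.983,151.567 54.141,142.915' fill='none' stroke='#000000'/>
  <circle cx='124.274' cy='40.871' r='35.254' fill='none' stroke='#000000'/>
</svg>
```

G21
G90
G0 X97.882 Y105.603
M3 S259
G1 X135.744 Y105.603 F3411
G1 X135.744 Y50.764
G1 X97.882 Y50.764
G1 X97.882 Y105.603
M5
G0 X62.793 Y47.200
M3 S558
G1 X51.635 Y38.548 F2511
G1 X42.983 Y49.706
G1 X54.141 Y58.358
G1 X62.793 Y47.200
M5
G0 X159.528 Y160.402
M3 S558
G1 X154.805 Y178.029 F2511
G1 X141.901 Y190.933
G1 X124.274 Y195.656
G1 X106.647 Y190.933
G1 X93.743 Y178.029
G1 X89.020 Y160.402
G1 X93.743 Y142.775
G1 X106.647 Y129.871
G1 X124.274 Y125.148
G1 X141.901 Y129.871
G1 X154.805 Y142.775
G1 X159.528 Y160.402
M5

1 u = 1 mm; y_m = 201.273 − y.

[1] `<path>` rectangle, #ff00ff→engrave S259 F3411: (97.882,105.603) → (135.744,105.603) → (135.744,50.764) → (97.882,50.764) → (97.882,105.603) (closed)

[2] `<polygon>` regular polygon, #000000→score S558 F2511: (62.793,47.200) → (51.635,38.548) → (42.983,49.706) → (54.141,58.358) → (62.793,47.200) (closed)

[3] `<circle>` circle, #000000→score S558 F2511: (159.528,160.402) → (154.805,178.029) → (141.901,190.933) → (124.274,195.656) → (106.647,190.933) → (93.743,178.029) → (89.020,160.402) → (93.743,142.775) → (106.647,129.871) → (124.274,125.148) → (141.901,129.871) → (154.805,142.775) → (159.528,160.402) (closed)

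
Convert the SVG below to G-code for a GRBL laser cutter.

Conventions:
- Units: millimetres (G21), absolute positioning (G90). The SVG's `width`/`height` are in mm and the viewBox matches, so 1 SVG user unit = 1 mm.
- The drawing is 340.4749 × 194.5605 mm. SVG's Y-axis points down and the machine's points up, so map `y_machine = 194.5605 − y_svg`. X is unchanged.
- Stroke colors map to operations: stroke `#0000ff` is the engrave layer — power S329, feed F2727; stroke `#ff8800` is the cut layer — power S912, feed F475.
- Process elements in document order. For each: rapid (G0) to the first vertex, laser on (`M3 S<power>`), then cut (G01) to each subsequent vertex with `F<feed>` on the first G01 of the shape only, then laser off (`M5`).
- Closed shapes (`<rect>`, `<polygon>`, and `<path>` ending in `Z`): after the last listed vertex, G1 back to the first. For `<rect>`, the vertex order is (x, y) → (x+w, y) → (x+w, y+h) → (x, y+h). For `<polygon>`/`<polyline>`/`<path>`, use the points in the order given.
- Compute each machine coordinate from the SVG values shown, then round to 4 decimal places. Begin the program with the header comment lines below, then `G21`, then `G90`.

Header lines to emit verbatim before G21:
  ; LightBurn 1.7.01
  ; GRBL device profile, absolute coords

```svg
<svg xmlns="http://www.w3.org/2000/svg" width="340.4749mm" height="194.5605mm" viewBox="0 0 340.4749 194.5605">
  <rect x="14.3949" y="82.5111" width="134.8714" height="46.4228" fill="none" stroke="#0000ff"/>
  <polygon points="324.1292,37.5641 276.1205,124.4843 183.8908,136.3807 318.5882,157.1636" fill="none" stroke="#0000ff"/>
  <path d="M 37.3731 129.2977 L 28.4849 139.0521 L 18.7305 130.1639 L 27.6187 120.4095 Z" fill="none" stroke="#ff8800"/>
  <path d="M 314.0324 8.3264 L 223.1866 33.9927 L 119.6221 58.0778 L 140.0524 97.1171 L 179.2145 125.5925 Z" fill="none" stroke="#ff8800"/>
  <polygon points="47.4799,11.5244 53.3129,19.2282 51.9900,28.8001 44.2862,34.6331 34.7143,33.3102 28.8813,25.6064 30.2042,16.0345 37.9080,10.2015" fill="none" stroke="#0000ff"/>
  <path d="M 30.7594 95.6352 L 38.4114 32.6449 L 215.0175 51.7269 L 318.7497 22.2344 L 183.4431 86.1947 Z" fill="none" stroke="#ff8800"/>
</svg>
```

Since the viewBox matches the mm dimensions, user units are millimetres directly. The only transform is the Y-flip y_m = 194.5605 − y_svg.

Shape 1 is a rectangle drawn with `<rect>`. Its stroke #0000ff means engrave at S329, F2727. After flipping Y the toolpath is (14.3949,112.0494) → (149.2663,112.0494) → (149.2663,65.6266) → (14.3949,65.6266) → (14.3949,112.0494), returning to the start.

Shape 2 is a closed polygon drawn with `<polygon>`. Its stroke #0000ff means engrave at S329, F2727. After flipping Y the toolpath is (324.1292,156.9964) → (276.1205,70.0762) → (183.8908,58.1798) → (318.5882,37.3969) → (324.1292,156.9964), returning to the start.

Shape 3 is a regular polygon drawn with `<path>`. Its stroke #ff8800 means cut at S912, F475. After flipping Y the toolpath is (37.3731,65.2628) → (28.4849,55.5084) → (18.7305,64.3966) → (27.6187,74.1510) → (37.3731,65.2628), returning to the start.

Shape 4 is a closed polygon drawn with `<path>`. Its stroke #ff8800 means cut at S912, F475. After flipping Y the toolpath is (314.0324,186.2341) → (223.1866,160.5678) → (119.6221,136.4827) → (140.0524,97.4434) → (179.2145,68.9680) → (314.0324,186.2341), returning to the start.

Shape 5 is a regular polygon drawn with `<polygon>`. Its stroke #0000ff means engrave at S329, F2727. After flipping Y the toolpath is (47.4799,183.0361) → (53.3129,175.3323) → (51.9900,165.7604) → (44.2862,159.9274) → (34.7143,161.2503) → (28.8813,168.9541) → (30.2042,178.5260) → (37.9080,184.3590) → (47.4799,183.0361), returning to the start.

Shape 6 is a closed polygon drawn with `<path>`. Its stroke #ff8800 means cut at S912, F475. After flipping Y the toolpath is (30.7594,98.9253) → (38.4114,161.9156) → (215.0175,142.8336) → (318.7497,172.3261) → (183.4431,108.3658) → (30.7594,98.9253), returning to the start.

; LightBurn 1.7.01
; GRBL device profile, absolute coords
G21
G90
G0 X14.3949 Y112.0494
M3 S329
G01 X149.2663 Y112.0494 F2727
G01 X149.2663 Y65.6266
G01 X14.3949 Y65.6266
G01 X14.3949 Y112.0494
M5
G0 X324.1292 Y156.9964
M3 S329
G01 X276.1205 Y70.0762 F2727
G01 X183.8908 Y58.1798
G01 X318.5882 Y37.3969
G01 X324.1292 Y156.9964
M5
G0 X37.3731 Y65.2628
M3 S912
G01 X28.4849 Y55.5084 F475
G01 X18.7305 Y64.3966
G01 X27.6187 Y74.1510
G01 X37.3731 Y65.2628
M5
G0 X314.0324 Y186.2341
M3 S912
G01 X223.1866 Y160.5678 F475
G01 X119.6221 Y136.4827
G01 X140.0524 Y97.4434
G01 X179.2145 Y68.9680
G01 X314.0324 Y186.2341
M5
G0 X47.4799 Y183.0361
M3 S329
G01 X53.3129 Y175.3323 F2727
G01 X51.9900 Y165.7604
G01 X44.2862 Y159.9274
G01 X34.7143 Y161.2503
G01 X28.8813 Y168.9541
G01 X30.2042 Y178.5260
G01 X37.9080 Y184.3590
G01 X47.4799 Y183.0361
M5
G0 X30.7594 Y98.9253
M3 S912
G01 X38.4114 Y161.9156 F475
G01 X215.0175 Y142.8336
G01 X318.7497 Y172.3261
G01 X183.4431 Y108.3658
G01 X30.7594 Y98.9253
M5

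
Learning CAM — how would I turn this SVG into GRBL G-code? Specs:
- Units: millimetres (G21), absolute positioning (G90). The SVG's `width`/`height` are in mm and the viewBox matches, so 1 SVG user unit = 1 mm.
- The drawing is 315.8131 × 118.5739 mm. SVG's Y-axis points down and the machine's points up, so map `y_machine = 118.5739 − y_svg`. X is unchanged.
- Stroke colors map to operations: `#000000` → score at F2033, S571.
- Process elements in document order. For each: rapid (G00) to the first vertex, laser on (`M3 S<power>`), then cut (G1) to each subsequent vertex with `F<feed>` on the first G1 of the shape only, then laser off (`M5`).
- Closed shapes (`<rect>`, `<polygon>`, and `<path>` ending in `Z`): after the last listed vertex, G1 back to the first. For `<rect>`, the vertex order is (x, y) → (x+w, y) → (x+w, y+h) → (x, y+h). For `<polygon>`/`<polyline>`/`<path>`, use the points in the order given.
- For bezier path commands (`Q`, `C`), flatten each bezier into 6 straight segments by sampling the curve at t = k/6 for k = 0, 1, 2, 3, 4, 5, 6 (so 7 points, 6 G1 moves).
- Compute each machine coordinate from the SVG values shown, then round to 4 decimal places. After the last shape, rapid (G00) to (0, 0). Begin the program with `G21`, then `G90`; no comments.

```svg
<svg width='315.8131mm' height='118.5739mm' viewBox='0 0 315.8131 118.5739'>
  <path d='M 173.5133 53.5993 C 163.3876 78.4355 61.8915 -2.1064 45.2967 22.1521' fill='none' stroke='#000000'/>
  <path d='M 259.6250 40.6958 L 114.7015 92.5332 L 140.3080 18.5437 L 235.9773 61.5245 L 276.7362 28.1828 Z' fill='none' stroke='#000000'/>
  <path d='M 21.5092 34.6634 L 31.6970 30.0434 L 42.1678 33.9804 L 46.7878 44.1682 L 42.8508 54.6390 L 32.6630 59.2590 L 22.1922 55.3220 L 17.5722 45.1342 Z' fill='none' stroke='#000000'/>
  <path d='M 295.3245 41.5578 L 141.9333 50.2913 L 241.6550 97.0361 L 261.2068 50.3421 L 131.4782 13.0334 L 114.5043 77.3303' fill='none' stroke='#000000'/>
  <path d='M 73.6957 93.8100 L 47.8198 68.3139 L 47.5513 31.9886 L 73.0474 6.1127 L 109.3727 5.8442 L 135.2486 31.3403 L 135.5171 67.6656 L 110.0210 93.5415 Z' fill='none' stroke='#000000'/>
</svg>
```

1 u = 1 mm; y_m = 118.5739 − y.

[1] `<path>` cubic bezier, #000000→score S571 F2033: (173.5133,64.9746) → (161.6523,60.3650) → (139.4594,67.4800) → (111.8309,80.4816) → (83.6634,93.5312) → (59.8531,100.7907) → (45.2967,96.4218)

[2] `<path>` closed polygon, #000000→score S571 F2033: (259.6250,77.8781) → (114.7015,26.0407) → (140.3080,100.0302) → (235.9773,57.0494) → (276.7362,90.3911) → (259.6250,77.8781) (closed)

[3] `<path>` regular polygon, #000000→score S571 F2033: (21.5092,83.9105) → (31.6970,88.5305) → (42.1678,84.5935) → (46.7878,74.4057) → (42.8508,63.9349) → (32.6630,59.3149) → (22.1922,63.2519) → (17.5722,73.4397) → (21.5092,83.9105) (closed)

[4] `<path>` open polyline, #000000→score S571 F2033: (295.3245,77.0161) → (141.9333,68.2826) → (241.6550,21.5378) → (261.2068,68.2318) → (131.4782,105.5405) → (114.5043,41.2436)

[5] `<path>` regular polygon, #000000→score S571 F2033: (73.6957,24.7639) → (47.8198,50.2600) → (47.5513,86.5853) → (73.0474,112.4612) → (109.3727,112.7297) → (135.2486,87.2336) → (135.5171,50.9083) → (110.0210,25.0324) → (73.6957,24.7639) (closed)

G21
G90
G00 X173.5133 Y64.9746
M3 S571
G1 X161.6523 Y60.3650 F2033
G1 X139.4594 Y67.4800
G1 X111.8309 Y80.4816
G1 X83.6634 Y93.5312
G1 X59.8531 Y100.7907
G1 X45.2967 Y96.4218
M5
G00 X259.6250 Y77.8781
M3 S571
G1 X114.7015 Y26.0407 F2033
G1 X140.3080 Y100.0302
G1 X235.9773 Y57.0494
G1 X276.7362 Y90.3911
G1 X259.6250 Y77.8781
M5
G00 X21.5092 Y83.9105
M3 S571
G1 X31.6970 Y88.5305 F2033
G1 X42.1678 Y84.5935
G1 X46.7878 Y74.4057
G1 X42.8508 Y63.9349
G1 X32.6630 Y59.3149
G1 X22.1922 Y63.2519
G1 X17.5722 Y73.4397
G1 X21.5092 Y83.9105
M5
G00 X295.3245 Y77.0161
M3 S571
G1 X141.9333 Y68.2826 F2033
G1 X241.6550 Y21.5378
G1 X261.2068 Y68.2318
G1 X131.4782 Y105.5405
G1 X114.5043 Y41.2436
M5
G00 X73.6957 Y24.7639
M3 S571
G1 X47.8198 Y50.2600 F2033
G1 X47.5513 Y86.5853
G1 X73.0474 Y112.4612
G1 X109.3727 Y112.7297
G1 X135.2486 Y87.2336
G1 X135.5171 Y50.9083
G1 X110.0210 Y25.0324
G1 X73.6957 Y24.7639
M5
G00 X0.0000 Y0.0000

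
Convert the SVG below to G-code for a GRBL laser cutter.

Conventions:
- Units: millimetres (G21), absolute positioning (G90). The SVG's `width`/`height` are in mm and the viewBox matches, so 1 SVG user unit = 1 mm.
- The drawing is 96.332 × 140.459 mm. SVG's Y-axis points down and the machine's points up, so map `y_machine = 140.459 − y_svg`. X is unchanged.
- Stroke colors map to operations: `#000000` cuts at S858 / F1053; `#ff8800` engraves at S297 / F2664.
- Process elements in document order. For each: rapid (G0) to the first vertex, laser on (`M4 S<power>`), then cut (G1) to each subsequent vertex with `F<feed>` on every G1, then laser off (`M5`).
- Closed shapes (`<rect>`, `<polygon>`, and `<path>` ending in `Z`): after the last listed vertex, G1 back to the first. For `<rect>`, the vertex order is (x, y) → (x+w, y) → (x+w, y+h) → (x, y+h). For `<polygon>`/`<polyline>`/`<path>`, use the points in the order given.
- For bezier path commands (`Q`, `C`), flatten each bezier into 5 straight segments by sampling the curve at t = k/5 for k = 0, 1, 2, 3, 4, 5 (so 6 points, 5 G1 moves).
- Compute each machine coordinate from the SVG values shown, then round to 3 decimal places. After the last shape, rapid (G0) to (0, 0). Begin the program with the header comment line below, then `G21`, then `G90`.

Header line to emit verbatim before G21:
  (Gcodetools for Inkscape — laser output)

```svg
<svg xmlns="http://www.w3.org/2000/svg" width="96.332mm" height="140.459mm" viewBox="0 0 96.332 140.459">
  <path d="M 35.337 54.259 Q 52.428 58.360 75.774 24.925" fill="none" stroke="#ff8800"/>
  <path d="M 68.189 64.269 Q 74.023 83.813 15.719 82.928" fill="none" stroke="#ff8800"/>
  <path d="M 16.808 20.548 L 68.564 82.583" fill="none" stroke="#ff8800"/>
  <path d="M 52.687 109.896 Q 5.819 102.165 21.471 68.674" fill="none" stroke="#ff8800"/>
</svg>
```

viewBox `0 0 96.332 140.459` with mm width/height → 1 unit = 1 mm. Flip: y_m = 140.459 − y_svg.

**Shape 1** — `<path>` quadratic bezier, stroke `#ff8800` → engrave (S297, F2664). Control points (SVG): P0=(35.337,54.259), P1=(52.428,58.360), P2=(75.774,24.925); sampled at t=k/5. Machine vertices: (35.337,86.200) → (42.424,86.061) → (50.011,88.925) → (58.098,94.792) → (66.686,103.661) → (75.774,115.534). Open path.

**Shape 2** — `<path>` quadratic bezier, stroke `#ff8800` → engrave (S297, F2664). Control points (SVG): P0=(68.189,64.269), P1=(74.023,83.813), P2=(15.719,82.928); sampled at t=k/5. Machine vertices: (68.189,76.190) → (67.957,69.190) → (62.594,63.823) → (52.100,60.092) → (36.475,57.994) → (15.719,57.531). Open path.

**Shape 3** — `<path>` line segment, stroke `#ff8800` → engrave (S297, F2664). Machine vertices: (16.808,119.911) → (68.564,57.876). Open path.

**Shape 4** — `<path>` quadratic bezier, stroke `#ff8800` → engrave (S297, F2664). Control points (SVG): P0=(52.687,109.896), P1=(5.819,102.165), P2=(21.471,68.674); sampled at t=k/5. Machine vertices: (52.687,30.563) → (36.441,34.686) → (25.196,40.869) → (18.953,49.114) → (17.711,59.419) → (21.471,71.785). Open path.

(Gcodetools for Inkscape — laser output)
G21
G90
G0 X35.337 Y86.200
M4 S297
G1 X42.424 Y86.061 F2664
G1 X50.011 Y88.925 F2664
G1 X58.098 Y94.792 F2664
G1 X66.686 Y103.661 F2664
G1 X75.774 Y115.534 F2664
M5
G0 X68.189 Y76.190
M4 S297
G1 X67.957 Y69.190 F2664
G1 X62.594 Y63.823 F2664
G1 X52.100 Y60.092 F2664
G1 X36.475 Y57.994 F2664
G1 X15.719 Y57.531 F2664
M5
G0 X16.808 Y119.911
M4 S297
G1 X68.564 Y57.876 F2664
M5
G0 X52.687 Y30.563
M4 S297
G1 X36.441 Y34.686 F2664
G1 X25.196 Y40.869 F2664
G1 X18.953 Y49.114 F2664
G1 X17.711 Y59.419 F2664
G1 X21.471 Y71.785 F2664
M5
G0 X0.000 Y0.000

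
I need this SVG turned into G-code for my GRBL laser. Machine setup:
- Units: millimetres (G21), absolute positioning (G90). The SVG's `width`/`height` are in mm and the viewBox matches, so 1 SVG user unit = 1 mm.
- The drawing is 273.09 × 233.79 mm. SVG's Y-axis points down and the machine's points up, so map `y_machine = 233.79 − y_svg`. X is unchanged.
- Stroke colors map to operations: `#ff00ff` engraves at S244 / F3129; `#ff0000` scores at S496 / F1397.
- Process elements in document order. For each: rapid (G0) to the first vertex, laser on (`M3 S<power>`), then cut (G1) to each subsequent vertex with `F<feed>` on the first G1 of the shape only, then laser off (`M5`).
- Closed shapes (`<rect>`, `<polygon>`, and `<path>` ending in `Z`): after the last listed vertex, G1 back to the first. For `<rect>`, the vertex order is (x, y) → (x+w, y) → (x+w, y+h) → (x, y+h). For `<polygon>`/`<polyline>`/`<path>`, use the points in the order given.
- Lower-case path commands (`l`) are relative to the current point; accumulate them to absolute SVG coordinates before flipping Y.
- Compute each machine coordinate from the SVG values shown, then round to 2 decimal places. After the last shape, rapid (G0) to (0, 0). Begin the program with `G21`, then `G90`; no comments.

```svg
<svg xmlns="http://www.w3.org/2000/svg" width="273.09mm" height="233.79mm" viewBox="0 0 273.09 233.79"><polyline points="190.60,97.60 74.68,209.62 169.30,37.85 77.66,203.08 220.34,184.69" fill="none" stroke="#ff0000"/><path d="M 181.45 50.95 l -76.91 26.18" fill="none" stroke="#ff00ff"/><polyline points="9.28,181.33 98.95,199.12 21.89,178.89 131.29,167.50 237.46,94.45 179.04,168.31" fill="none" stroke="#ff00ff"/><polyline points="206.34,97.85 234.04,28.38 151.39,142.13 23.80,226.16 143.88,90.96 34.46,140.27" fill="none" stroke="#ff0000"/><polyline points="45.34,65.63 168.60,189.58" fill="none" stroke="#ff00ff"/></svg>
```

G21
G90
G0 X190.60 Y136.19
M3 S496
G1 X74.68 Y24.17 F1397
G1 X169.30 Y195.94
G1 X77.66 Y30.71
G1 X220.34 Y49.10
M5
G0 X181.45 Y182.84
M3 S244
G1 X104.54 Y156.66 F3129
M5
G0 X9.28 Y52.46
M3 S244
G1 X98.95 Y34.67 F3129
G1 X21.89 Y54.90
G1 X131.29 Y66.29
G1 X237.46 Y139.34
G1 X179.04 Y65.48
M5
G0 X206.34 Y135.94
M3 S496
G1 X234.04 Y205.41 F1397
G1 X151.39 Y91.66
G1 X23.80 Y7.63
G1 X143.88 Y142.83
G1 X34.46 Y93.52
M5
G0 X45.34 Y168.16
M3 S244
G1 X168.60 Y44.21 F3129
M5
G0 X0.00 Y0.00

1 u = 1 mm; y_m = 233.79 − y.

[1] `<polyline>` open polyline, #ff0000→score S496 F1397: (190.60,136.19) → (74.68,24.17) → (169.30,195.94) → (77.66,30.71) → (220.34,49.10)

[2] `<path>` line segment, #ff00ff→engrave S244 F3129: (181.45,182.84) → (104.54,156.66)

[3] `<polyline>` open polyline, #ff00ff→engrave S244 F3129: (9.28,52.46) → (98.95,34.67) → (21.89,54.90) → (131.29,66.29) → (237.46,139.34) → (179.04,65.48)

[4] `<polyline>` open polyline, #ff0000→score S496 F1397: (206.34,135.94) → (234.04,205.41) → (151.39,91.66) → (23.80,7.63) → (143.88,142.83) → (34.46,93.52)

[5] `<polyline>` line segment, #ff00ff→engrave S244 F3129: (45.34,168.16) → (168.60,44.21)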